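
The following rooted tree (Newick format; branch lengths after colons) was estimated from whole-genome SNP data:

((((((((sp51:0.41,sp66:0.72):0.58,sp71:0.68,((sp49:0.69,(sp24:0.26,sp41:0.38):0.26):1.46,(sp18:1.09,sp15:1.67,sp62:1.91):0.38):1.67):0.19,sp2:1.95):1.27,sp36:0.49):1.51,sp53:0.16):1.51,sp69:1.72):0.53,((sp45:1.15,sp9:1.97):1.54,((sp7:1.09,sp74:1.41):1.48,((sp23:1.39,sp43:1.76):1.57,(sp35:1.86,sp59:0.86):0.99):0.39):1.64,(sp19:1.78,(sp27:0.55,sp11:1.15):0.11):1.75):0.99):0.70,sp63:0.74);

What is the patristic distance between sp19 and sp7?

7.74

The path runs sp19 → … → MRCA → … → sp7; the MRCA is the node subtending ((sp45,sp9),((sp7,sp74),((sp23,sp43),(sp35,sp59))),(sp19,(sp27,sp11))).
Branch lengths along that path: 1.78 + 1.75 + 1.64 + 1.48 + 1.09 = 7.74.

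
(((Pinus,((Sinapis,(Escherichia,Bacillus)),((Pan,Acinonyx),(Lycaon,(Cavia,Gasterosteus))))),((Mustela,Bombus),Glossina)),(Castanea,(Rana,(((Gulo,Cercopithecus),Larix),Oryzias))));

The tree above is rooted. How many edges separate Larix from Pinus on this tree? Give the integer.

8

The MRCA of Larix and Pinus is the root of the tree.
From Larix up to that node: 5 branches. From Pinus up to the same node: 3 branches. Total: 5 + 3 = 8.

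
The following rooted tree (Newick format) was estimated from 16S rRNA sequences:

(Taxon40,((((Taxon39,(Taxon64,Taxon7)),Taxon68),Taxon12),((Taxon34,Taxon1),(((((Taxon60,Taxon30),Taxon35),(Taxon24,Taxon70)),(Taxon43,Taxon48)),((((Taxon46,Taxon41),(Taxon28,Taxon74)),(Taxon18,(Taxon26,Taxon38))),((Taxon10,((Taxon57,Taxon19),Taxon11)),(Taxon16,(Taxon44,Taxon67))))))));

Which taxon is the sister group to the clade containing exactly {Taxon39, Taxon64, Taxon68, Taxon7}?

Taxon12

The clade containing exactly {Taxon39, Taxon64, Taxon68, Taxon7} attaches to the tree at the node subtending (((Taxon39,(Taxon64,Taxon7)),Taxon68),Taxon12).
The other lineage descending from that same node — the sister group — is the single tip Taxon12.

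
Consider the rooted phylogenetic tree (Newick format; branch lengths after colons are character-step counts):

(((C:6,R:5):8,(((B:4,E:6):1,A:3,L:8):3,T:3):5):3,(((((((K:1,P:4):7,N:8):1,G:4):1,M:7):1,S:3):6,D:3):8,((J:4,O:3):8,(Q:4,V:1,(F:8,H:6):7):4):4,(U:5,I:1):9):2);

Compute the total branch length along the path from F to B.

The path runs F → … → MRCA → … → B; the MRCA is the root of the tree.
Branch lengths along that path: 8 + 7 + 4 + 4 + 2 + 3 + 5 + 3 + 1 + 4 = 41.

41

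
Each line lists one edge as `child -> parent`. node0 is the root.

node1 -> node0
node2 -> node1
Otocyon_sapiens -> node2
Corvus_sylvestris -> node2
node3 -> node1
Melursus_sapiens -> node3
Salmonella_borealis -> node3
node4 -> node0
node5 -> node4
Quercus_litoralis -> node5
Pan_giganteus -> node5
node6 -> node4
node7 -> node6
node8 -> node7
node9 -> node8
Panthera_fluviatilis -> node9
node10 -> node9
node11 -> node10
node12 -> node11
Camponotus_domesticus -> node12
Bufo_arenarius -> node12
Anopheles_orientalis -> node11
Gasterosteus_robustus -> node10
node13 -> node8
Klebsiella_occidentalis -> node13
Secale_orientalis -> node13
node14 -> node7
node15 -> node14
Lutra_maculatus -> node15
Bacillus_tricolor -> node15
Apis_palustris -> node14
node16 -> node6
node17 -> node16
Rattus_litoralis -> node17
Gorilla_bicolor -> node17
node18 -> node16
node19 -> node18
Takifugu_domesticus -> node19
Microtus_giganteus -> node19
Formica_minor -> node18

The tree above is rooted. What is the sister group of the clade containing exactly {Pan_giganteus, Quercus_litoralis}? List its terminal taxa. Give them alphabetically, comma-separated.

Anopheles_orientalis, Apis_palustris, Bacillus_tricolor, Bufo_arenarius, Camponotus_domesticus, Formica_minor, Gasterosteus_robustus, Gorilla_bicolor, Klebsiella_occidentalis, Lutra_maculatus, Microtus_giganteus, Panthera_fluviatilis, Rattus_litoralis, Secale_orientalis, Takifugu_domesticus

The clade containing exactly {Pan_giganteus, Quercus_litoralis} attaches to the tree at the node subtending ((Quercus_litoralis,Pan_giganteus),((((Panthera_fluviatilis,(((Camponotus_domesticus,Bufo_arenarius),Anopheles_orientalis),Gasterosteus_robustus)),(Klebsiella_occidentalis,Secale_orientalis)),((Lutra_maculatus,Bacillus_tricolor),Apis_palustris)),((Rattus_litoralis,Gorilla_bicolor),((Takifugu_domesticus,Microtus_giganteus),Formica_minor)))).
The other lineage descending from that same node — the sister group — is ((((Panthera_fluviatilis,(((Camponotus_domesticus,Bufo_arenarius),Anopheles_orientalis),Gasterosteus_robustus)),(Klebsiella_occidentalis,Secale_orientalis)),((Lutra_maculatus,Bacillus_tricolor),Apis_palustris)),((Rattus_litoralis,Gorilla_bicolor),((Takifugu_domesticus,Microtus_giganteus),Formica_minor))); its 15 tips in alphabetical order are the answer.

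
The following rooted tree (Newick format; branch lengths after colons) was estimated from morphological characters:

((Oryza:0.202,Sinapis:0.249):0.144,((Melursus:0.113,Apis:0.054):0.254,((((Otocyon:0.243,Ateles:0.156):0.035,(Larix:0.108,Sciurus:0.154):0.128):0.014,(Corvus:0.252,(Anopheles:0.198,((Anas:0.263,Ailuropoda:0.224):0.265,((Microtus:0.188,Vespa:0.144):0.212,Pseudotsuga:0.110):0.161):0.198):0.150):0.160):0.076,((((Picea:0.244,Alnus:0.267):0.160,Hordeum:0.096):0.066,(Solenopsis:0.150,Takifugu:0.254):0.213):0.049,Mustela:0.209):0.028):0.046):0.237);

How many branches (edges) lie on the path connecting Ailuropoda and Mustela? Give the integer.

8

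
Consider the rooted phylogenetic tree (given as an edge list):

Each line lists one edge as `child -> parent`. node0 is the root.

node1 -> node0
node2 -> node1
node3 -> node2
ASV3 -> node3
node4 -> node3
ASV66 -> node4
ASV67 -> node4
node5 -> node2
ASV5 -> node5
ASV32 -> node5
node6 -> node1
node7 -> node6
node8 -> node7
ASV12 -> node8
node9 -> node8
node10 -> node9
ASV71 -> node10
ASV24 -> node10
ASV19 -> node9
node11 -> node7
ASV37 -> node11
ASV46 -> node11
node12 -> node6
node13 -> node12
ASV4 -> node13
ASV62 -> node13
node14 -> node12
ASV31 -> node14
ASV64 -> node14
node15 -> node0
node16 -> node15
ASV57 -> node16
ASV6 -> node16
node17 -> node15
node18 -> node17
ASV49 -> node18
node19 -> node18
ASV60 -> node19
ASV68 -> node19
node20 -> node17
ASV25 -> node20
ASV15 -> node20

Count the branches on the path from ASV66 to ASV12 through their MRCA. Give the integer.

8

The MRCA of ASV66 and ASV12 is the node subtending (((ASV3,(ASV66,ASV67)),(ASV5,ASV32)),(((ASV12,((ASV71,ASV24),ASV19)),(ASV37,ASV46)),((ASV4,ASV62),(ASV31,ASV64)))).
From ASV66 up to that node: 4 branches. From ASV12 up to the same node: 4 branches. Total: 4 + 4 = 8.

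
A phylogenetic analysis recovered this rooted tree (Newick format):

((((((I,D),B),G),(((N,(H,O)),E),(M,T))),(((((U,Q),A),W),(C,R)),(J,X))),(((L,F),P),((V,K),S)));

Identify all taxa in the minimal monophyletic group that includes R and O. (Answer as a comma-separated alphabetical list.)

A, B, C, D, E, G, H, I, J, M, N, O, Q, R, T, U, W, X

Tracing R: it sits inside (C,R).
Tracing O: it sits inside (H,O).
The smallest clade enclosing both is (((((I,D),B),G),(((N,(H,O)),E),(M,T))),(((((U,Q),A),W),(C,R)),(J,X))); the answer is its 18 terminal taxa in alphabetical order.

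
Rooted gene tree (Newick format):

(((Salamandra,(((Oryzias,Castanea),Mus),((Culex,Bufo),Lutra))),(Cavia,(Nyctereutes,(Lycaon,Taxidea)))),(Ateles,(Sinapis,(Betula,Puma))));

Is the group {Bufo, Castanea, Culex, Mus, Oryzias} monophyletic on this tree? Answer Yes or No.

The MRCA of the listed taxa subtends (((Oryzias,Castanea),Mus),((Culex,Bufo),Lutra)).
That clade also contains Lutra, which is not in the proposed group, so the group is not monophyletic.

No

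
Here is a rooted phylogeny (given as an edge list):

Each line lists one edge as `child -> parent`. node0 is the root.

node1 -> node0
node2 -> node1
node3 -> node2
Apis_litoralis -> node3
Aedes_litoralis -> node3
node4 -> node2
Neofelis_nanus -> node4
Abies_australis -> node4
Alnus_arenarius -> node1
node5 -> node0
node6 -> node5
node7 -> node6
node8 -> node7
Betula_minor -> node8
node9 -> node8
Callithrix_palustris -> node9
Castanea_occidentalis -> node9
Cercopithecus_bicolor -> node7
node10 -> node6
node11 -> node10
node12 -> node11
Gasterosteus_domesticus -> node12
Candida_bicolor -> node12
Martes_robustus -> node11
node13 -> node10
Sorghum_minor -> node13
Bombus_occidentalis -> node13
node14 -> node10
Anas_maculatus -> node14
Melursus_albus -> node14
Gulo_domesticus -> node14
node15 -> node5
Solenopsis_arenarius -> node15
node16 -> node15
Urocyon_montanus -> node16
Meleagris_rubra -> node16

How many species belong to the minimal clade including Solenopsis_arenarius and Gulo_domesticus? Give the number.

15

The MRCA of Solenopsis_arenarius and Gulo_domesticus is the node subtending ((((Betula_minor,(Callithrix_palustris,Castanea_occidentalis)),Cercopithecus_bicolor),(((Gasterosteus_domesticus,Candida_bicolor),Martes_robustus),(Sorghum_minor,Bombus_occidentalis),(Anas_maculatus,Melursus_albus,Gulo_domesticus))),(Solenopsis_arenarius,(Urocyon_montanus,Meleagris_rubra))).
That clade contains 15 terminal taxa: Anas_maculatus, Betula_minor, Bombus_occidentalis, Callithrix_palustris, Candida_bicolor, Castanea_occidentalis, Cercopithecus_bicolor, Gasterosteus_domesticus, Gulo_domesticus, Martes_robustus, Meleagris_rubra, Melursus_albus, Solenopsis_arenarius, Sorghum_minor, Urocyon_montanus.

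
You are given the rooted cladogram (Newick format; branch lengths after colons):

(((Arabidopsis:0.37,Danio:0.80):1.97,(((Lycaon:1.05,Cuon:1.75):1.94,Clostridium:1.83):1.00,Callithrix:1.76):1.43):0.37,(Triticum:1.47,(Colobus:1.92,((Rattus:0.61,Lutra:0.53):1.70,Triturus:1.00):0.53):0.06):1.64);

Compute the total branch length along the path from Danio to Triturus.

6.37

The path runs Danio → … → MRCA → … → Triturus; the MRCA is the root of the tree.
Branch lengths along that path: 0.80 + 1.97 + 0.37 + 1.64 + 0.06 + 0.53 + 1.00 = 6.37.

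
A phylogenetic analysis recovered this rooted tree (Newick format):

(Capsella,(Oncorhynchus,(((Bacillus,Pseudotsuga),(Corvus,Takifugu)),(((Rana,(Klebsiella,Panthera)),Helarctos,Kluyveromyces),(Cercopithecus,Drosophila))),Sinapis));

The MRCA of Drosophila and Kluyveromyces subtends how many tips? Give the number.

7

The MRCA of Drosophila and Kluyveromyces is the node subtending (((Rana,(Klebsiella,Panthera)),Helarctos,Kluyveromyces),(Cercopithecus,Drosophila)).
That clade contains 7 terminal taxa: Cercopithecus, Drosophila, Helarctos, Klebsiella, Kluyveromyces, Panthera, Rana.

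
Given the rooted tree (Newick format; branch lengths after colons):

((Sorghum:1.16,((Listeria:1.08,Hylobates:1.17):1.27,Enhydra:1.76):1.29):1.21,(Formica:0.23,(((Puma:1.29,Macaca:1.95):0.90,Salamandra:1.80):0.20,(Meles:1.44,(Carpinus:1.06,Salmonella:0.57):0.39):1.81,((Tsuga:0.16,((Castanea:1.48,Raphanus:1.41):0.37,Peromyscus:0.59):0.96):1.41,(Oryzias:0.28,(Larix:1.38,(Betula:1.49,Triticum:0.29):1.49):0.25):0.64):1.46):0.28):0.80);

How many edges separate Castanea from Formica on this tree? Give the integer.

The MRCA of Castanea and Formica is the node subtending (Formica,(((Puma,Macaca),Salamandra),(Meles,(Carpinus,Salmonella)),((Tsuga,((Castanea,Raphanus),Peromyscus)),(Oryzias,(Larix,(Betula,Triticum)))))).
From Castanea up to that node: 6 branches. From Formica up to the same node: 1 branch. Total: 6 + 1 = 7.

7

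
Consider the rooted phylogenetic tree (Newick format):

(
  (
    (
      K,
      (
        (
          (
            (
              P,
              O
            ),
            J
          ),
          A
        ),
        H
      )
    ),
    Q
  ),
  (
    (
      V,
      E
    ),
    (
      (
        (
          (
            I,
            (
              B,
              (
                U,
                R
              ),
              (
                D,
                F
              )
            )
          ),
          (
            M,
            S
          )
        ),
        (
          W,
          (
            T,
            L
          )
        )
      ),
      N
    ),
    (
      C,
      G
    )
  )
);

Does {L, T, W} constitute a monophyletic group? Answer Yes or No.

The most recent common ancestor of these taxa subtends (W,(T,L)).
That clade has exactly 3 tips — every listed taxon and nothing else — so the group is monophyletic.

Yes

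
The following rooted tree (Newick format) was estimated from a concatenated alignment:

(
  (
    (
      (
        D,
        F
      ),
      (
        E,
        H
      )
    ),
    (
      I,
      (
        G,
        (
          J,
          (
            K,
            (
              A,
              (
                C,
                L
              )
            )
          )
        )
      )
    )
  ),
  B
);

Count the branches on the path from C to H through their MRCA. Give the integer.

The MRCA of C and H is the node subtending (((D,F),(E,H)),(I,(G,(J,(K,(A,(C,L))))))).
From C up to that node: 7 branches. From H up to the same node: 3 branches. Total: 7 + 3 = 10.

10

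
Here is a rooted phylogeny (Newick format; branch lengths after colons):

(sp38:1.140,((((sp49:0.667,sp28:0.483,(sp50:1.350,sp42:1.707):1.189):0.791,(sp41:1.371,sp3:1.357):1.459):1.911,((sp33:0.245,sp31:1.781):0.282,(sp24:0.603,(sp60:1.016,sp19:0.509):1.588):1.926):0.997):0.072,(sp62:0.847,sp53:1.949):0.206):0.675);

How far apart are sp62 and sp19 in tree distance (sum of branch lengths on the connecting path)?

The path runs sp62 → … → MRCA → … → sp19; the MRCA is the node subtending ((((sp49,sp28,(sp50,sp42)),(sp41,sp3)),((sp33,sp31),(sp24,(sp60,sp19)))),(sp62,sp53)).
Branch lengths along that path: 0.847 + 0.206 + 0.072 + 0.997 + 1.926 + 1.588 + 0.509 = 6.145.

6.145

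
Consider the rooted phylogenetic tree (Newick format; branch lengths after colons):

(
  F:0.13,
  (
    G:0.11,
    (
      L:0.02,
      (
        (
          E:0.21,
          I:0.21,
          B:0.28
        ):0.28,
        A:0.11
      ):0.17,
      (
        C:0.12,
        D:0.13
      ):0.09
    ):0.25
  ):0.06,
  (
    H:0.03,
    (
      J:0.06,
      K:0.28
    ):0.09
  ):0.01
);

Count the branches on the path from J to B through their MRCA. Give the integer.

The MRCA of J and B is the root of the tree.
From J up to that node: 3 branches. From B up to the same node: 5 branches. Total: 3 + 5 = 8.

8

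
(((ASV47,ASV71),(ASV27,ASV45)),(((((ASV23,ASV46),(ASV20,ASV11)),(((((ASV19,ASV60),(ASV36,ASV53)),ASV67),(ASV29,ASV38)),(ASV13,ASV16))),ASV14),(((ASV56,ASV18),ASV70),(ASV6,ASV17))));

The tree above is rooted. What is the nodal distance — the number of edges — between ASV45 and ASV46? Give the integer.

The MRCA of ASV45 and ASV46 is the root of the tree.
From ASV45 up to that node: 3 branches. From ASV46 up to the same node: 6 branches. Total: 3 + 6 = 9.

9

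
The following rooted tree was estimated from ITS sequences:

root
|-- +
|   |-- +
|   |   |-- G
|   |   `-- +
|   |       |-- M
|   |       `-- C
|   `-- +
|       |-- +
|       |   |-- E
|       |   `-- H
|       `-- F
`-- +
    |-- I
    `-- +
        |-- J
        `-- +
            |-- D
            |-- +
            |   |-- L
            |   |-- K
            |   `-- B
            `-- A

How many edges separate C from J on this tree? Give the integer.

The MRCA of C and J is the root of the tree.
From C up to that node: 4 branches. From J up to the same node: 3 branches. Total: 4 + 3 = 7.

7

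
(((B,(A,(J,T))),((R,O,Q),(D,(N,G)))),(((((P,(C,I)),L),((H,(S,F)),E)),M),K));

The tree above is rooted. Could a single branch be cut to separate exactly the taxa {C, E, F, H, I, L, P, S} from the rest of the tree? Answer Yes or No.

Yes

The most recent common ancestor of these taxa subtends (((P,(C,I)),L),((H,(S,F)),E)).
That clade has exactly 8 tips — every listed taxon and nothing else — so the group is monophyletic.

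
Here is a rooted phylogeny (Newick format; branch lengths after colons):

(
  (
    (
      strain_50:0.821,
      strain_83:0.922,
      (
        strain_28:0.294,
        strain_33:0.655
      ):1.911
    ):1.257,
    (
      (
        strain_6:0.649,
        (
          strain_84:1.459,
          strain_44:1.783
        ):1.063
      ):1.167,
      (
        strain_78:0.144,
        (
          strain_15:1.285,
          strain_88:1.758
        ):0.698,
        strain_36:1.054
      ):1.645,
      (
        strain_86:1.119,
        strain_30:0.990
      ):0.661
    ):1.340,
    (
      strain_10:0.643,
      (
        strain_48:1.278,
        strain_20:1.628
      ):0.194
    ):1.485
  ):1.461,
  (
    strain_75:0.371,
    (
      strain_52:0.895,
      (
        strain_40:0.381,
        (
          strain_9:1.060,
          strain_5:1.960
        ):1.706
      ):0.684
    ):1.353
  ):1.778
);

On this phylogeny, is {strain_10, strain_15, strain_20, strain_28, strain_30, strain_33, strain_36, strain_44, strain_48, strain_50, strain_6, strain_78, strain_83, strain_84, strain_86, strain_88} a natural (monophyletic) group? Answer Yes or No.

The most recent common ancestor of these taxa subtends ((strain_50,strain_83,(strain_28,strain_33)),((strain_6,(strain_84,strain_44)),(strain_78,(strain_15,strain_88),strain_36),(strain_86,strain_30)),(strain_10,(strain_48,strain_20))).
That clade has exactly 16 tips — every listed taxon and nothing else — so the group is monophyletic.

Yes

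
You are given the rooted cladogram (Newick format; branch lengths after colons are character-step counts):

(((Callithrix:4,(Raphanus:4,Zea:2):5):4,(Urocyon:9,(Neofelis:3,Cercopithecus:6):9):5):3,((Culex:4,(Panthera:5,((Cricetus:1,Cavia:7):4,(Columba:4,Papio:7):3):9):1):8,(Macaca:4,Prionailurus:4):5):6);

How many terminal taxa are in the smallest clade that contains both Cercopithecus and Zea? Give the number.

6

The MRCA of Cercopithecus and Zea is the node subtending ((Callithrix,(Raphanus,Zea)),(Urocyon,(Neofelis,Cercopithecus))).
That clade contains 6 terminal taxa: Callithrix, Cercopithecus, Neofelis, Raphanus, Urocyon, Zea.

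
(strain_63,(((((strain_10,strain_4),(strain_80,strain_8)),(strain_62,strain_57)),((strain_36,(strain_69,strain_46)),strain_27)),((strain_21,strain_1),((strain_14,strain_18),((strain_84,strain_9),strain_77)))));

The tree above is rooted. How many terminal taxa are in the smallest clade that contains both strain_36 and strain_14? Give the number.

The MRCA of strain_36 and strain_14 is the node subtending (((((strain_10,strain_4),(strain_80,strain_8)),(strain_62,strain_57)),((strain_36,(strain_69,strain_46)),strain_27)),((strain_21,strain_1),((strain_14,strain_18),((strain_84,strain_9),strain_77)))).
That clade contains 17 terminal taxa: strain_1, strain_10, strain_14, strain_18, strain_21, strain_27, strain_36, strain_4, strain_46, strain_57, strain_62, strain_69, strain_77, strain_8, strain_80, strain_84, strain_9.

17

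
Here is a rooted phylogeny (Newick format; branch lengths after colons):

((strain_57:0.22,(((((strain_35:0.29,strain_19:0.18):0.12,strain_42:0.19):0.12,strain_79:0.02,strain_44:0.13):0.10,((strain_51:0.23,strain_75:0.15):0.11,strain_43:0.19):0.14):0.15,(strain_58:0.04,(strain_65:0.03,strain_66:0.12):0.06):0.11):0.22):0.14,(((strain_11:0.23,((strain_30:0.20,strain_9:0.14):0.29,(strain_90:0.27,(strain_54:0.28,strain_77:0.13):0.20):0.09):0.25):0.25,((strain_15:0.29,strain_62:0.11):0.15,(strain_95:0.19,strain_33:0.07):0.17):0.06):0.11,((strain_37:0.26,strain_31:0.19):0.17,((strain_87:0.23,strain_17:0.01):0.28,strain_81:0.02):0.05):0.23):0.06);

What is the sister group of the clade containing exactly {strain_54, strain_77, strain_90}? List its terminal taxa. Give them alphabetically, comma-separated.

The clade containing exactly {strain_54, strain_77, strain_90} attaches to the tree at the node subtending ((strain_30,strain_9),(strain_90,(strain_54,strain_77))).
The other lineage descending from that same node — the sister group — is (strain_30,strain_9); its 2 tips in alphabetical order are the answer.

strain_30, strain_9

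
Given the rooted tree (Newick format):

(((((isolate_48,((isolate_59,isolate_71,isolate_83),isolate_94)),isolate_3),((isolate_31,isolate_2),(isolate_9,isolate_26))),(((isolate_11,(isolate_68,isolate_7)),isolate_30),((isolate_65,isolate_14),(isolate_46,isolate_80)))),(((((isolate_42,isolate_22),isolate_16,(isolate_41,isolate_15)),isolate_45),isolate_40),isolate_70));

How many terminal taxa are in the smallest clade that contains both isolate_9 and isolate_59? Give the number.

The MRCA of isolate_9 and isolate_59 is the node subtending (((isolate_48,((isolate_59,isolate_71,isolate_83),isolate_94)),isolate_3),((isolate_31,isolate_2),(isolate_9,isolate_26))).
That clade contains 10 terminal taxa: isolate_2, isolate_26, isolate_3, isolate_31, isolate_48, isolate_59, isolate_71, isolate_83, isolate_9, isolate_94.

10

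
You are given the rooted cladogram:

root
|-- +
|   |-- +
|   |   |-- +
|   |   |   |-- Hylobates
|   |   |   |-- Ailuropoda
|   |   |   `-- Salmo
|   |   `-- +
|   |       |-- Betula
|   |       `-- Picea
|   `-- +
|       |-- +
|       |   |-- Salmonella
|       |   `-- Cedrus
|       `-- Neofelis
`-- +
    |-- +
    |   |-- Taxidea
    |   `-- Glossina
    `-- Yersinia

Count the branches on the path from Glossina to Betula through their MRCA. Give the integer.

7

The MRCA of Glossina and Betula is the root of the tree.
From Glossina up to that node: 3 branches. From Betula up to the same node: 4 branches. Total: 3 + 4 = 7.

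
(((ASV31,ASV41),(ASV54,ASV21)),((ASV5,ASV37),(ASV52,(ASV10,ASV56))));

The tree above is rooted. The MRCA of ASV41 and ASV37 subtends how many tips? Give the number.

9

The MRCA of ASV41 and ASV37 is the root, so the clade is the entire tree.
That clade contains 9 terminal taxa: ASV10, ASV21, ASV31, ASV37, ASV41, ASV5, ASV52, ASV54, ASV56.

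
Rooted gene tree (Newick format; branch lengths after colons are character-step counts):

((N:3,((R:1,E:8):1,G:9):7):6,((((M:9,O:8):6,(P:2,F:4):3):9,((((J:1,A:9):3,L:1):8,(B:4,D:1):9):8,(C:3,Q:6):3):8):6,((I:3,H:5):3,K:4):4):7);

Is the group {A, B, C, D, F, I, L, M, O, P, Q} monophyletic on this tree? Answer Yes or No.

No

The MRCA of the listed taxa subtends ((((M,O),(P,F)),((((J,A),L),(B,D)),(C,Q))),((I,H),K)).
That clade also contains H, J, K, which are not in the proposed group, so the group is not monophyletic.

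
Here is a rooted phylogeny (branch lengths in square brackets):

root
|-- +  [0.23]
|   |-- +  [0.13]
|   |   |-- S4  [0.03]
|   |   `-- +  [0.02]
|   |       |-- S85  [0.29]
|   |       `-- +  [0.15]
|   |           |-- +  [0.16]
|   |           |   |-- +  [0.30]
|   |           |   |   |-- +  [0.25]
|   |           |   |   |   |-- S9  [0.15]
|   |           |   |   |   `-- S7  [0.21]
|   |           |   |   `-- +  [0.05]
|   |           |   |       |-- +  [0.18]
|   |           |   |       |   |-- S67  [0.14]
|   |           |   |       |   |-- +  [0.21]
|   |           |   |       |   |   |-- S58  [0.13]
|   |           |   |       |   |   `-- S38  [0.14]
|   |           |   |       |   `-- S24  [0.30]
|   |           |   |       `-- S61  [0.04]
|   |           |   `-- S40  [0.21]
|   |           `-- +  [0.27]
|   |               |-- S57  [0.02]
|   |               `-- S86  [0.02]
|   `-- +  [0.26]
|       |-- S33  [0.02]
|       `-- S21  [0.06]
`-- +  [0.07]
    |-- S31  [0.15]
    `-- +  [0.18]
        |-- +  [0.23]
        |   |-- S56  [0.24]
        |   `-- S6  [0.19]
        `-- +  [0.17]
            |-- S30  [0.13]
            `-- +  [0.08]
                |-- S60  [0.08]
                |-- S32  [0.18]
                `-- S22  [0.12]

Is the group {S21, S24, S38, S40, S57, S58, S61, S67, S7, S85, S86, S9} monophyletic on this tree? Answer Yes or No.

The MRCA of the listed taxa subtends ((S4,(S85,((((S9,S7),((S67,(S58,S38),S24),S61)),S40),(S57,S86)))),(S33,S21)).
That clade also contains S33, S4, which are not in the proposed group, so the group is not monophyletic.

No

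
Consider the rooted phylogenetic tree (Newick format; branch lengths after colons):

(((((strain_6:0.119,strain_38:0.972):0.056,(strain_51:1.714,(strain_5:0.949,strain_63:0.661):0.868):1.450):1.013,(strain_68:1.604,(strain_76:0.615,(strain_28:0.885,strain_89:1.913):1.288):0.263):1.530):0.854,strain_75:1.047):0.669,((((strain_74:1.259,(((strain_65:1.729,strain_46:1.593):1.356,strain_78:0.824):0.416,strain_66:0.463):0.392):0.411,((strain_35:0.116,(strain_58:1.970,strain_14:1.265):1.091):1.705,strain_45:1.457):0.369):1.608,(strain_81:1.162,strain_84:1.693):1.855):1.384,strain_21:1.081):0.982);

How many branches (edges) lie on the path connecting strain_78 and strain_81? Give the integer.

7

The MRCA of strain_78 and strain_81 is the node subtending (((strain_74,(((strain_65,strain_46),strain_78),strain_66)),((strain_35,(strain_58,strain_14)),strain_45)),(strain_81,strain_84)).
From strain_78 up to that node: 5 branches. From strain_81 up to the same node: 2 branches. Total: 5 + 2 = 7.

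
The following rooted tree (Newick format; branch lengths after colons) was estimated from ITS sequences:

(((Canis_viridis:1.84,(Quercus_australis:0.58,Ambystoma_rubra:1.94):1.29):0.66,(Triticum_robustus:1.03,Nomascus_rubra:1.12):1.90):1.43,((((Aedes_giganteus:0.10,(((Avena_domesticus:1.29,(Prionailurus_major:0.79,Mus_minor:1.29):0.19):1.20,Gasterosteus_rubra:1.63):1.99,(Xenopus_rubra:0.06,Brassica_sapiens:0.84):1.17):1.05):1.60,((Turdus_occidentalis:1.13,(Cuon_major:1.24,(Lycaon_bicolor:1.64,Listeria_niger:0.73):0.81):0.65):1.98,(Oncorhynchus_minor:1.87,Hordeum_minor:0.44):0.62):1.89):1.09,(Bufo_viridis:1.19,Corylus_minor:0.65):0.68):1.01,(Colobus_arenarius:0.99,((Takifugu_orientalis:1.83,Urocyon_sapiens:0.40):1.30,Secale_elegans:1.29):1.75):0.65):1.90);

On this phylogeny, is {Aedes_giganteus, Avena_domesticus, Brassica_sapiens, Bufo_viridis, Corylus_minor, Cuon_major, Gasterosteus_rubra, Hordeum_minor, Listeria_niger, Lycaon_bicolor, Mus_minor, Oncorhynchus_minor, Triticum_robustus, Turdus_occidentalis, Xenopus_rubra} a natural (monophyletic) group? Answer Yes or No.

No

The MRCA of the listed taxa is the root, so the smallest clade containing them is the whole tree.
That clade also contains Ambystoma_rubra, Canis_viridis, Colobus_arenarius, Nomascus_rubra, Prionailurus_major, Quercus_australis, Secale_elegans, Takifugu_orientalis, Urocyon_sapiens, which are not in the proposed group, so the group is not monophyletic.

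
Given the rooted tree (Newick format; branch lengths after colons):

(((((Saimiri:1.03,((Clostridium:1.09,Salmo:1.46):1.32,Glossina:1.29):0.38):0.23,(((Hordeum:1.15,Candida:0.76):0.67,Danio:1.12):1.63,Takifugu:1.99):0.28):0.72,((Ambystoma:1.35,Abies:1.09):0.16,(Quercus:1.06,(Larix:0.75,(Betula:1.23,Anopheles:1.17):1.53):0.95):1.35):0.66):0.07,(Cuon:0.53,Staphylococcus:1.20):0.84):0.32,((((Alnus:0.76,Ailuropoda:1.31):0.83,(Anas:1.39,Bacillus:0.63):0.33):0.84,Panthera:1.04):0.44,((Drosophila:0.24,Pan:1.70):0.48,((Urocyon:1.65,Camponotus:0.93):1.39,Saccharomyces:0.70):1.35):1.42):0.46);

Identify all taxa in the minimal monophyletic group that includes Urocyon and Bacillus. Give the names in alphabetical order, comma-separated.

Ailuropoda, Alnus, Anas, Bacillus, Camponotus, Drosophila, Pan, Panthera, Saccharomyces, Urocyon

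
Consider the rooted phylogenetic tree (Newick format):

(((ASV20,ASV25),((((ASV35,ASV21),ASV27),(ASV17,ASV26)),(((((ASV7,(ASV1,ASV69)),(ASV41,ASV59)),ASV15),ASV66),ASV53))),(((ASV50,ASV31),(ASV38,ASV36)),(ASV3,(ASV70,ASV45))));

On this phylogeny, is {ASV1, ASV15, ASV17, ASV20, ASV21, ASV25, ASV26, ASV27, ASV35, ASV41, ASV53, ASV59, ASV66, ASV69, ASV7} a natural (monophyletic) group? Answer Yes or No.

Yes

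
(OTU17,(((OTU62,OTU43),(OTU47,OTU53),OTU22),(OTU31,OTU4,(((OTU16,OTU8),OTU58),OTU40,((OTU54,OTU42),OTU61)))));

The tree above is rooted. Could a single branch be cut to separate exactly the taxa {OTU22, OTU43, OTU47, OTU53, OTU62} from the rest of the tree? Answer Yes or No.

Yes

The most recent common ancestor of these taxa subtends ((OTU62,OTU43),(OTU47,OTU53),OTU22).
That clade has exactly 5 tips — every listed taxon and nothing else — so the group is monophyletic.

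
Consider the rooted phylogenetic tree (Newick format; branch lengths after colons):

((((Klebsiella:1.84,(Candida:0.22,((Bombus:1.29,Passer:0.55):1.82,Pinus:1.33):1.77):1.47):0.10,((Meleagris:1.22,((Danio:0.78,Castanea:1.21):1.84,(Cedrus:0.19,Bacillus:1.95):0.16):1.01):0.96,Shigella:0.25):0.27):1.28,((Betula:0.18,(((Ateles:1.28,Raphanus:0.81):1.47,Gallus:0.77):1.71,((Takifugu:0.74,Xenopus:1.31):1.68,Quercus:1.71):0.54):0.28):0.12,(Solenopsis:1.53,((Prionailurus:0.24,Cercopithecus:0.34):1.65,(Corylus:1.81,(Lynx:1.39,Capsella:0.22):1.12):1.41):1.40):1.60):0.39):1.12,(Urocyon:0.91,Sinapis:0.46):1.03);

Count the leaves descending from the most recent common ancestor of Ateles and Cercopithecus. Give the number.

The MRCA of Ateles and Cercopithecus is the node subtending ((Betula,(((Ateles,Raphanus),Gallus),((Takifugu,Xenopus),Quercus))),(Solenopsis,((Prionailurus,Cercopithecus),(Corylus,(Lynx,Capsella))))).
That clade contains 13 terminal taxa: Ateles, Betula, Capsella, Cercopithecus, Corylus, Gallus, Lynx, Prionailurus, Quercus, Raphanus, Solenopsis, Takifugu, Xenopus.

13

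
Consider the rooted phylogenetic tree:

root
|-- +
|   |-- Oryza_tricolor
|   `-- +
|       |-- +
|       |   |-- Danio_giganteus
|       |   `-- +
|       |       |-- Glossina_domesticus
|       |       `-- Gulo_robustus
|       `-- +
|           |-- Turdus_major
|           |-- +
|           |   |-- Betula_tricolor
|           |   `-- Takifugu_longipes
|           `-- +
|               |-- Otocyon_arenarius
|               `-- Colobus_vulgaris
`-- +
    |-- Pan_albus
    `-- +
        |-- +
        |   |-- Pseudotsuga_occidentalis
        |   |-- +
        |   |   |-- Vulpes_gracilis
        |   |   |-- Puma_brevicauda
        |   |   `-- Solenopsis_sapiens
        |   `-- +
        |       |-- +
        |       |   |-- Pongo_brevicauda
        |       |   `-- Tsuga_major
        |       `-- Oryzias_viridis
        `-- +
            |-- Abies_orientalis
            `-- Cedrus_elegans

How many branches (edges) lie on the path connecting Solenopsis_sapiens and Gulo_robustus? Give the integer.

The MRCA of Solenopsis_sapiens and Gulo_robustus is the root of the tree.
From Solenopsis_sapiens up to that node: 5 branches. From Gulo_robustus up to the same node: 5 branches. Total: 5 + 5 = 10.

10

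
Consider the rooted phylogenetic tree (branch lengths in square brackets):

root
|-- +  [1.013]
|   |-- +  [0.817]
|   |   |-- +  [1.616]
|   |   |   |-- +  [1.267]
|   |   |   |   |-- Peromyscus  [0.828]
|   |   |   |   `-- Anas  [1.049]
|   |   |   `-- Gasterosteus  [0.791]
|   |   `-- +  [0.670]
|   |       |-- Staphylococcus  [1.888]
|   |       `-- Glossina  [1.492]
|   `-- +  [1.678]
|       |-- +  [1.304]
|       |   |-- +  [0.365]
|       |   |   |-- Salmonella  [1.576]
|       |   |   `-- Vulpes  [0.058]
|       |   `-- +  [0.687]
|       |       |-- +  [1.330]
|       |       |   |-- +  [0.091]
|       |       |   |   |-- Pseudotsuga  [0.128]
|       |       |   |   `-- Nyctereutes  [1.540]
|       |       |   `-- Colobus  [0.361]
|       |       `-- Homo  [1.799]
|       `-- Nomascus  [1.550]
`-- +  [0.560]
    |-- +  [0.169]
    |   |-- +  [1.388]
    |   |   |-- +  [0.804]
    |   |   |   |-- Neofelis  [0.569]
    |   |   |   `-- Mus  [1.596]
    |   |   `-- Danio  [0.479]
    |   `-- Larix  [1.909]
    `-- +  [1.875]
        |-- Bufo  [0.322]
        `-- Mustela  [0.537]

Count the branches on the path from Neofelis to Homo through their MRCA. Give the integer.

10

The MRCA of Neofelis and Homo is the root of the tree.
From Neofelis up to that node: 5 branches. From Homo up to the same node: 5 branches. Total: 5 + 5 = 10.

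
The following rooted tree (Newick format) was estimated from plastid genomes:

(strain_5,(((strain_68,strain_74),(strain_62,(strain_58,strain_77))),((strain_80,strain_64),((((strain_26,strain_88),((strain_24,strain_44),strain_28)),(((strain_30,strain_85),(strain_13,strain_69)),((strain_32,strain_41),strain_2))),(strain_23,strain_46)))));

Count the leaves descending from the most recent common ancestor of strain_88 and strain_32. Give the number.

The MRCA of strain_88 and strain_32 is the node subtending (((strain_26,strain_88),((strain_24,strain_44),strain_28)),(((strain_30,strain_85),(strain_13,strain_69)),((strain_32,strain_41),strain_2))).
That clade contains 12 terminal taxa: strain_13, strain_2, strain_24, strain_26, strain_28, strain_30, strain_32, strain_41, strain_44, strain_69, strain_85, strain_88.

12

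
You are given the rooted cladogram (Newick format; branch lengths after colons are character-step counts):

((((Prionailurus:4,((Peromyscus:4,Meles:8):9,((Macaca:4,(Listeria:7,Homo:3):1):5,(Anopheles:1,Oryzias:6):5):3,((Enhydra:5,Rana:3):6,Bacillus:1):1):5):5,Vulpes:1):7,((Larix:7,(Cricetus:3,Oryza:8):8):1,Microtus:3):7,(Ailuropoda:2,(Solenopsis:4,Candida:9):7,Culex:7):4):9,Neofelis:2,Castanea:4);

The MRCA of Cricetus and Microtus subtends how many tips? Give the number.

The MRCA of Cricetus and Microtus is the node subtending ((Larix,(Cricetus,Oryza)),Microtus).
That clade contains 4 terminal taxa: Cricetus, Larix, Microtus, Oryza.

4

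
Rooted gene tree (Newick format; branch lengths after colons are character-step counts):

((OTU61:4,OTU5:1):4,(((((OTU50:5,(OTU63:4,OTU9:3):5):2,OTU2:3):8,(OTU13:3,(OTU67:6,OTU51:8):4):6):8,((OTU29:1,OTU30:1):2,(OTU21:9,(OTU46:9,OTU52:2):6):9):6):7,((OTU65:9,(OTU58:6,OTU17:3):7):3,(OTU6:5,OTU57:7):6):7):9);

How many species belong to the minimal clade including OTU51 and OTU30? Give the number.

12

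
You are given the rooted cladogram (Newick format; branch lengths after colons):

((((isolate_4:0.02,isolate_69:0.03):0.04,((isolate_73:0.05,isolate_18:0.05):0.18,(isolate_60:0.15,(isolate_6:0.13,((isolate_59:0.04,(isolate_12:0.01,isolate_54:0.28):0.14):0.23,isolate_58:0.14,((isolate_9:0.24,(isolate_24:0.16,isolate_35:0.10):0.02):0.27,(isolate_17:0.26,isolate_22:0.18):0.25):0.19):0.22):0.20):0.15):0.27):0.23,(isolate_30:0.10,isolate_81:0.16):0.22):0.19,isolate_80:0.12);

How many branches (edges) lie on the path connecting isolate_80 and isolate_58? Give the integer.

8

The MRCA of isolate_80 and isolate_58 is the root of the tree.
From isolate_80 up to that node: 1 branch. From isolate_58 up to the same node: 7 branches. Total: 1 + 7 = 8.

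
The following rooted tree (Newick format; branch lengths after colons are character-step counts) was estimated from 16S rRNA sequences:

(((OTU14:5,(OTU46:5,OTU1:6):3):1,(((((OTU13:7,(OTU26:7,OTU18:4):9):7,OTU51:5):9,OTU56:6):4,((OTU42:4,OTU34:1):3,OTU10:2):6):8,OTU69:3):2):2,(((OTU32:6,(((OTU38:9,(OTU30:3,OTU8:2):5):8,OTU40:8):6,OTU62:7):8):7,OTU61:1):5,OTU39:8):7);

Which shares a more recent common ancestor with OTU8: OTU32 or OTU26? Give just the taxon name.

OTU32

The MRCA of OTU8 and OTU32 subtends (OTU32,(((OTU38,(OTU30,OTU8)),OTU40),OTU62)) (6 taxa).
The MRCA of OTU8 and OTU26 is the root, subtending the entire tree (20 taxa).
The first is nested inside the second, so OTU8 shares a more recent common ancestor with OTU32.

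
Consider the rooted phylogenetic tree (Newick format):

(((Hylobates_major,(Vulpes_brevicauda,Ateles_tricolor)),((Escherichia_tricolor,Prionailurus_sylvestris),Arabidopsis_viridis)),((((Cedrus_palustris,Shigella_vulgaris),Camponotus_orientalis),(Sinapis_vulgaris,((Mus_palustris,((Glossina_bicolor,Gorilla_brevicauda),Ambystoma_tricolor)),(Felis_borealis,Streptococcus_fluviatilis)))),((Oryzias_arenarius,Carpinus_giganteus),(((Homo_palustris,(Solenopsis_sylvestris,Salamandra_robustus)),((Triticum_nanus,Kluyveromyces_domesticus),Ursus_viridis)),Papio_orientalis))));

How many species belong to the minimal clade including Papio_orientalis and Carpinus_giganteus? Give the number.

9

The MRCA of Papio_orientalis and Carpinus_giganteus is the node subtending ((Oryzias_arenarius,Carpinus_giganteus),(((Homo_palustris,(Solenopsis_sylvestris,Salamandra_robustus)),((Triticum_nanus,Kluyveromyces_domesticus),Ursus_viridis)),Papio_orientalis)).
That clade contains 9 terminal taxa: Carpinus_giganteus, Homo_palustris, Kluyveromyces_domesticus, Oryzias_arenarius, Papio_orientalis, Salamandra_robustus, Solenopsis_sylvestris, Triticum_nanus, Ursus_viridis.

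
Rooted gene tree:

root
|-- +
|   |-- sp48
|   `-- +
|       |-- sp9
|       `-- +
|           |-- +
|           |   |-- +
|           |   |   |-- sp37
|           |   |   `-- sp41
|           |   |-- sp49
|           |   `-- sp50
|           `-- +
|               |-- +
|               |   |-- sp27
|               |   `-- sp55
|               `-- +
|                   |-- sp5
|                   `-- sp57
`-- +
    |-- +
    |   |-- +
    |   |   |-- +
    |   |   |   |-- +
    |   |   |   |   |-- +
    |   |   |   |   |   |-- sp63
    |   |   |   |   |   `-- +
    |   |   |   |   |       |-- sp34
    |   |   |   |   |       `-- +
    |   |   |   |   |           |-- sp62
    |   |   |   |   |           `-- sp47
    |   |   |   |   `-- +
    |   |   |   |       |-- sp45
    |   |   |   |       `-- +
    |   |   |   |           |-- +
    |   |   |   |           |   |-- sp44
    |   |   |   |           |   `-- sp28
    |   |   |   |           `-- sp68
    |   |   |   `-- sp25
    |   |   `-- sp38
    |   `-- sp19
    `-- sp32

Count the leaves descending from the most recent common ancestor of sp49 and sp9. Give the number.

The MRCA of sp49 and sp9 is the node subtending (sp9,(((sp37,sp41),sp49,sp50),((sp27,sp55),(sp5,sp57)))).
That clade contains 9 terminal taxa: sp27, sp37, sp41, sp49, sp5, sp50, sp55, sp57, sp9.

9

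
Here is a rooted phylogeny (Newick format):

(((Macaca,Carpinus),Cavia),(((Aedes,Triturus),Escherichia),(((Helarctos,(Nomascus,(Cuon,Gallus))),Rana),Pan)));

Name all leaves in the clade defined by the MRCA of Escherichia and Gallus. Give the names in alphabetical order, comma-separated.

Aedes, Cuon, Escherichia, Gallus, Helarctos, Nomascus, Pan, Rana, Triturus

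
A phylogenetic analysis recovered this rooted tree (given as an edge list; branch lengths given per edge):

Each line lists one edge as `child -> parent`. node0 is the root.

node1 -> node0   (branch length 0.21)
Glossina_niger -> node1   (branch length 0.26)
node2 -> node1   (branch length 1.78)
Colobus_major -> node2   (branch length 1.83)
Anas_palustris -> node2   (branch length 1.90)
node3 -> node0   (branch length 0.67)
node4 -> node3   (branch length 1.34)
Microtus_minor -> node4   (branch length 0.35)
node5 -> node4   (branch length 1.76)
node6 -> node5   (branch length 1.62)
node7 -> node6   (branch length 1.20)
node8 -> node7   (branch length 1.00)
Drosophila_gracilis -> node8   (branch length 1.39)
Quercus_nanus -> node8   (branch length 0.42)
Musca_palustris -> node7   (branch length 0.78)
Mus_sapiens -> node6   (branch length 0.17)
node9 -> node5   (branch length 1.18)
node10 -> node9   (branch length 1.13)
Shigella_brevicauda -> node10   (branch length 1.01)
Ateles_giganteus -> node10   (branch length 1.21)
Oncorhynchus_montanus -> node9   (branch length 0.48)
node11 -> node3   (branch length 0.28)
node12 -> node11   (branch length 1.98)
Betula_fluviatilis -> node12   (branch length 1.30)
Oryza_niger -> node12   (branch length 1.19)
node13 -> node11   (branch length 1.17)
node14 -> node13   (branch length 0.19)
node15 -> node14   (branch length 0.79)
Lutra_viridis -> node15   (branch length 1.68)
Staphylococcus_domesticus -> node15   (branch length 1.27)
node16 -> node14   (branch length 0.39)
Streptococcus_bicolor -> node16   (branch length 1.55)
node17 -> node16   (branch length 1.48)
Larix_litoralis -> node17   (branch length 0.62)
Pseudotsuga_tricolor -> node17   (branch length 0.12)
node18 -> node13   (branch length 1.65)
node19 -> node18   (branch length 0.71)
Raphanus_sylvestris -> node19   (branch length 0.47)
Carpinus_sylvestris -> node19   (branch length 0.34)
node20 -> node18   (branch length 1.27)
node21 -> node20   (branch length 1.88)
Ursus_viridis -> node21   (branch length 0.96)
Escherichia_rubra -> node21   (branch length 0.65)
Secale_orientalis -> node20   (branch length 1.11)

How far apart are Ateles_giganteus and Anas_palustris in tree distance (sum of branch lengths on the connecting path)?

11.18

The path runs Ateles_giganteus → … → MRCA → … → Anas_palustris; the MRCA is the root of the tree.
Branch lengths along that path: 1.21 + 1.13 + 1.18 + 1.76 + 1.34 + 0.67 + 0.21 + 1.78 + 1.90 = 11.18.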